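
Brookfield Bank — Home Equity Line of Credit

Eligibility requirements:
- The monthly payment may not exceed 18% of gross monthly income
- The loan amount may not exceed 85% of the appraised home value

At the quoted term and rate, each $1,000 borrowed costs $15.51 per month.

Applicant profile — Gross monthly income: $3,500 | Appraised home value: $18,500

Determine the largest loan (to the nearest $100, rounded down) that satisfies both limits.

$15,700

Payment cap: 18% × $3,500 = $630/month.
At $15.51 per $1,000, that supports 630/15.51 × 1,000 ≈ $40,618 → $40,600.
LTV cap: 85% × $18,500 = $15,725 → $15,700.
Binding constraint: loan-to-value.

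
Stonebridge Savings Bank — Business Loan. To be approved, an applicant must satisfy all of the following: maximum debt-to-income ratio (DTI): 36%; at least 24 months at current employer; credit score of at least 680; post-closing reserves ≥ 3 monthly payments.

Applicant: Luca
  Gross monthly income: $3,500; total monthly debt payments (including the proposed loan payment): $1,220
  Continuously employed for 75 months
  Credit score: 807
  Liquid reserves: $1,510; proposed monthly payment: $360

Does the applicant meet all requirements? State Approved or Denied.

Approved

Debt-to-income = 1,220/3,500 = 34.9% — meets 36% limit
Employment 75 ≥ 24 months
Credit score 807 ≥ 680 (meets)
Reserves = 1,510/360 = 4.2 months ≥ 3
All criteria satisfied.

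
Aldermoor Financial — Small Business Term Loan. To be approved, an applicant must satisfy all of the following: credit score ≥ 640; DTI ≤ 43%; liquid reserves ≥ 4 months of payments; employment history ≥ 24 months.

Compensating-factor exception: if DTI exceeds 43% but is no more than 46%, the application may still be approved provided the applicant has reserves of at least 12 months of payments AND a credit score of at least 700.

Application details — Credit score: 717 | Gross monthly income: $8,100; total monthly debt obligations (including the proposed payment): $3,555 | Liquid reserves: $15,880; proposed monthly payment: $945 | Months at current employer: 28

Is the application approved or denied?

Credit score 717 ≥ 640 (meets base)
DTI = 3,555/8,100 = 43.9% > 43% — standard DTI limit exceeded.
Liquid reserves cover 15,880/945 = 16.8 months — ≥ 4 required
Employment 28 ≥ 24 months
43.9% falls in the override range (43%–46%), so the compensating-factor test applies.
Override check — reserves: 16.8 mo (ok); score: 717 (ok).
Both override conditions satisfied; DTI exception granted.

Approved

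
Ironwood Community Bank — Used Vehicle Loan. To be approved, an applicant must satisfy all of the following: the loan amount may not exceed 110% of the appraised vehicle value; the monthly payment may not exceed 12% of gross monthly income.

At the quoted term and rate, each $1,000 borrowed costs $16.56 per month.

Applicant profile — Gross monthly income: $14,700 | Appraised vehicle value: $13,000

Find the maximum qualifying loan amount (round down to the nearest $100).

Payment cap: 12% × $14,700 = $1,764/month.
At $16.56 per $1,000, that supports 1,764/16.56 × 1,000 ≈ $106,521 → $106,500.
LTV cap: 110% × $13,000 = $14,300 → $14,300.
Binding constraint: loan-to-value.

$14,300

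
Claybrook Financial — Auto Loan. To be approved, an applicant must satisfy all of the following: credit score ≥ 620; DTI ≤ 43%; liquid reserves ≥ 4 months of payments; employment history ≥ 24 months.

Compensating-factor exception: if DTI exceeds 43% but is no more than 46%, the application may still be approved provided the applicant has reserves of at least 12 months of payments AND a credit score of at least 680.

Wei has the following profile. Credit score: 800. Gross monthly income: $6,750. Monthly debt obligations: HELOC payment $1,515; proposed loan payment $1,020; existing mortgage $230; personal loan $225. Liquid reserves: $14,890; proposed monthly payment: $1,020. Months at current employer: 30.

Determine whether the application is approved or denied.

Credit score 800 ≥ 620 (meets base)
Total debts = (1,515 + 1,020 + 230 + 225) = 2,990. DTI = 2,990/6,750 = 44.3% > 43% — standard DTI limit exceeded.
Reserves = 14,890/1,020 = 14.6 months ≥ 4
Employment 30 ≥ 24 months
44.3% falls in the override range (43%–46%), so the compensating-factor test applies.
Reserves 14.6 ≥ 12 months; credit score 800 ≥ 680.
Both compensating conditions met → exception applies.

Approved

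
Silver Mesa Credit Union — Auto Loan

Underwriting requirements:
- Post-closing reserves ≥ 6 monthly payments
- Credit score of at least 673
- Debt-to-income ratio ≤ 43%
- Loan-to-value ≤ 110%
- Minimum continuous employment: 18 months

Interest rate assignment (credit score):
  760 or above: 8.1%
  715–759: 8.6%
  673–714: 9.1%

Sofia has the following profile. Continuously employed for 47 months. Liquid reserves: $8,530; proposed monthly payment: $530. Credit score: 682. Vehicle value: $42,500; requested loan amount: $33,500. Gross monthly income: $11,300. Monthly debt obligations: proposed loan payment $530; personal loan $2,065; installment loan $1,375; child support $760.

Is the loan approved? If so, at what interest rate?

Approved at 9.1%

Credit score 682 ≥ 673 (meets minimum)
Reserves: 8,530 ÷ 530 = 16.1 months (meets 6-month minimum)
LTV: 33,500 ÷ 42,500 = 78.8%, within 110% cap
Employment 47 ≥ 18 months
Total monthly debts = (530 + 2,065 + 1,375 + 760) = 4,730. DTI = 4,730/11,300 = 41.9% ≤ 43%
All requirements met. Score 682 falls in the 673–714 tier → 9.1%.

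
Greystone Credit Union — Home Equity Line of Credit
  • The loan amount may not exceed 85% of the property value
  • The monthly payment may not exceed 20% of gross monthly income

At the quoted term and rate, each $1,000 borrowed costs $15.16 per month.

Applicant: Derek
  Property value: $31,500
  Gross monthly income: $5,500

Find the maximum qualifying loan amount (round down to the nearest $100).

$26,700

Payment cap: 20% × $5,500 = $1,100/month.
At $15.16 per $1,000, that supports 1,100/15.16 × 1,000 ≈ $72,559 → $72,500.
LTV cap: 85% × $31,500 = $26,775 → $26,700.
Binding constraint: loan-to-value.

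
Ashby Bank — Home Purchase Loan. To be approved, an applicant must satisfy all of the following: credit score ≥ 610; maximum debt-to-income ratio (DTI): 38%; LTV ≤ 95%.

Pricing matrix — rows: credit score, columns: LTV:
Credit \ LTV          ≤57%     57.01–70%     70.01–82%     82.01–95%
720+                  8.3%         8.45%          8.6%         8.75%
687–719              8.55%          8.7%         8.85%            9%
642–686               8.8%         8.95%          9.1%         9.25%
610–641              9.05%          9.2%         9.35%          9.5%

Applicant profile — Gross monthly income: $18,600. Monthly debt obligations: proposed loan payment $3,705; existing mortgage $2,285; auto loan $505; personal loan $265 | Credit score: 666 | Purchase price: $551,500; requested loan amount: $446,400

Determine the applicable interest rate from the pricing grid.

Credit score 666 ≥ 610; Total monthly debts = (3,705 + 2,285 + 505 + 265) = 6,760. DTI: 6,760 ÷ 18,600 = 36.3%, within the 38% cap
Loan-to-value = 446,400/551,500 = 80.9% — pass (95% max)
Score 666 is in the 642–686 band; LTV 80.9% is in the 70.01–82% band → 9.1%.

9.1%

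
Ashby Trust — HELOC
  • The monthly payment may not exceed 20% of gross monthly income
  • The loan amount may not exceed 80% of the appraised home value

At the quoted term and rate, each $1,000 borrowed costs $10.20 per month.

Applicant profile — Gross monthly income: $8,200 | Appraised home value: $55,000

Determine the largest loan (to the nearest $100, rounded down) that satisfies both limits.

$44,000

Payment cap: 20% × $8,200 = $1,640/month.
At $10.20 per $1,000, that supports 1,640/10.20 × 1,000 ≈ $160,784 → $160,700.
LTV cap: 80% × $55,000 = $44,000 → $44,000.
Binding constraint: loan-to-value.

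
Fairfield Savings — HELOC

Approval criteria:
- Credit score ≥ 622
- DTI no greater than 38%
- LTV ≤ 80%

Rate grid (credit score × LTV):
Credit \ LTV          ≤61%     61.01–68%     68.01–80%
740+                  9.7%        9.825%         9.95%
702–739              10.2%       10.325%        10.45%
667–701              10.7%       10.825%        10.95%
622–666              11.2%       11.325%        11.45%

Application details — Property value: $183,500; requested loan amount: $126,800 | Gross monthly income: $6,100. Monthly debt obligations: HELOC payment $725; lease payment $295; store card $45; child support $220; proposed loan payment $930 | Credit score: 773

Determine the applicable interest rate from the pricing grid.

Credit score 773 ≥ 622; Total monthly debts = (725 + 295 + 45 + 220 + 930) = 2,215. Debt-to-income = 2,215/6,100 = 36.3% — meets 38% limit
LTV = 126,800/183,500 = 69.1% ≤ 80%
Row: 773 falls in 740+. Column: 69.1% falls in 68.01–80%. Rate = 9.95%.

9.95%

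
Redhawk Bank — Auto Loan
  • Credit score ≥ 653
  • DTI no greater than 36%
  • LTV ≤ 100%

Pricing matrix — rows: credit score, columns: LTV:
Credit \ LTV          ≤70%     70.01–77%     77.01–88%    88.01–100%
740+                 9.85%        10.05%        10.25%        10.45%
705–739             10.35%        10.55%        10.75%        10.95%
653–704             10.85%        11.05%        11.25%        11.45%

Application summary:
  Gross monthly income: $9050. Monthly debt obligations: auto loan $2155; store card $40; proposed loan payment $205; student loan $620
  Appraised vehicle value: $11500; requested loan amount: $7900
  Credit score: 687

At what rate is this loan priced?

10.85%

Credit score 687 ≥ 653; Total monthly debts = (2,155 + 40 + 205 + 620) = 3,020. DTI = 3,020/9,050 = 33.4% ≤ 36%
LTV: 7,900 ÷ 11,500 = 68.7%, within 100% cap
Row: 687 falls in 653–704. Column: 68.7% falls in ≤70%. Rate = 10.85%.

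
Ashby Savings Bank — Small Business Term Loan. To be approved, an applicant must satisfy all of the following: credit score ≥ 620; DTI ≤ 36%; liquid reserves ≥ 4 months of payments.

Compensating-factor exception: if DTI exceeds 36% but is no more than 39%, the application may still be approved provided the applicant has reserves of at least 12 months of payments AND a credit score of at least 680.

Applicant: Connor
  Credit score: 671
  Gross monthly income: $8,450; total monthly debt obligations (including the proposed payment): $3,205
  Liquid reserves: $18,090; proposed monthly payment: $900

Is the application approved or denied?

Credit score 671 ≥ 620 (meets base)
DTI: 3,205 ÷ 8,450 = 37.9%, over the 36% base limit.
Reserves = 18,090/900 = 20.1 months ≥ 4
DTI 37.9% is within the 36%–39% exception band; checking compensating factors.
Override check — reserves: 20.1 mo (ok); score: 671 (below 680).
Override conditions not both satisfied; exception does not apply.

Denied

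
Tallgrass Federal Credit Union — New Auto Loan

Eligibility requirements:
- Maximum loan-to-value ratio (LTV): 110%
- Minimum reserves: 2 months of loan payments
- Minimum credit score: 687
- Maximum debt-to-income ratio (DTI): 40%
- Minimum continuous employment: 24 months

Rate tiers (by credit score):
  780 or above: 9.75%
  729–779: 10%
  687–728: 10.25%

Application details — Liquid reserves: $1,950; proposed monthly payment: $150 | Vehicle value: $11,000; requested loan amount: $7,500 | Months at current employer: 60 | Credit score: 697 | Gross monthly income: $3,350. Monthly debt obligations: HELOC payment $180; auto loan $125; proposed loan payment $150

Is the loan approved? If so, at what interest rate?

Credit score 697 ≥ 687 (meets minimum)
Total monthly debts = (180 + 125 + 150) = 455. DTI: 455 ÷ 3,350 = 13.6%, within the 40% cap
Reserves: 1,950 ÷ 150 = 13.0 months (meets 2-month minimum)
Employment 60 ≥ 24 months
Loan-to-value = 7,500/11,000 = 68.2% — pass (110% max)
All requirements met. Score 697 falls in the 687–728 tier → 10.25%.

Approved at 10.25%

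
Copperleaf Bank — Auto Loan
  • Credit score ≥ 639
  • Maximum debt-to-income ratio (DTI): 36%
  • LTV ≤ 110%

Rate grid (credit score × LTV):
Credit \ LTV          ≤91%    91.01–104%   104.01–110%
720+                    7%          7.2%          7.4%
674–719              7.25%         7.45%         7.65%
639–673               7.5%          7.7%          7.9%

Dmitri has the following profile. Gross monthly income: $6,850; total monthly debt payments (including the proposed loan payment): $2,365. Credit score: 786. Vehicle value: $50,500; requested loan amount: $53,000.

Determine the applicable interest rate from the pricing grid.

Credit score 786 ≥ 639; Debt-to-income = 2,365/6,850 = 34.5% — meets 36% limit
LTV: 53,000 ÷ 50,500 = 105%, within 110% cap
Row: 786 falls in 720+. Column: 105% falls in 104.01–110%. Rate = 7.4%.

7.4%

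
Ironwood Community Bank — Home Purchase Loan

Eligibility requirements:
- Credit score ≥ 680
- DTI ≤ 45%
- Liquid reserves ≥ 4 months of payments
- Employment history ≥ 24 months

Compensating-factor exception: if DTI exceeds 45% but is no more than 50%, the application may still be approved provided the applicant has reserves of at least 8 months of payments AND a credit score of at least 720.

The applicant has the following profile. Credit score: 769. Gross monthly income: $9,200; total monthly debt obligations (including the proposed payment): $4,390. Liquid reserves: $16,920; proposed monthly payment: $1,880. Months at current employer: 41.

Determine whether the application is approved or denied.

Credit score 769 ≥ 680 (meets base)
DTI: 4,390 ÷ 9,200 = 47.7%, over the 45% base limit.
Liquid reserves cover 16,920/1,880 = 9.0 months — ≥ 4 required
Employment 41 ≥ 24 months
47.7% falls in the override range (45%–50%), so the compensating-factor test applies.
Override check — reserves: 9.0 mo (ok); score: 769 (ok).
Both override conditions satisfied; DTI exception granted.

Approved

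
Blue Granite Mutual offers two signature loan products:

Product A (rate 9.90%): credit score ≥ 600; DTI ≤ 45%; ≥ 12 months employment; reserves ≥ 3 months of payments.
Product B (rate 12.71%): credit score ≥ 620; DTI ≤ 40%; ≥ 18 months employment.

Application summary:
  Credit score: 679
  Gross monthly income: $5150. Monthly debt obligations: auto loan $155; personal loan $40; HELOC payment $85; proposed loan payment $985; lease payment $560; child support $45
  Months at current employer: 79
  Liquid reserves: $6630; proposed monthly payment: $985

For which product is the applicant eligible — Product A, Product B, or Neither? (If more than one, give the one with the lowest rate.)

Total debts = (155 + 40 + 85 + 985 + 560 + 45) = 1,870; DTI = 1,870/5,150 = 36.3%.
Reserves = 6,630/985 = 6.7 months.
Product A: score 679 ≥ 600; DTI 36.3% ≤ 45%; employment 79 ≥ 12 mo; reserves 6.7 ≥ 3 mo → qualifies.
Product B: score 679 ≥ 620; DTI 36.3% ≤ 40%; employment 79 ≥ 18 mo → qualifies.
Qualifying: Product A, Product B. Lowest rate is 9.90% → Product A.

Product A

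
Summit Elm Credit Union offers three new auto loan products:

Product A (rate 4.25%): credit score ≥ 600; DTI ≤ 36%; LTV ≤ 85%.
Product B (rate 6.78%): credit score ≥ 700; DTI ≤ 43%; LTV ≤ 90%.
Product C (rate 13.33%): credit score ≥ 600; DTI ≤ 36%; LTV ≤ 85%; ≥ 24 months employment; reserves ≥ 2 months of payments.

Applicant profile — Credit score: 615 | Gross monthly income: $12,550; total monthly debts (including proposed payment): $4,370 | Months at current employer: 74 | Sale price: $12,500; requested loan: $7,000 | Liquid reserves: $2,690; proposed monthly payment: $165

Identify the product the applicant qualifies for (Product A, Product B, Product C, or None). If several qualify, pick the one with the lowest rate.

Product A

DTI = 4,370/12,550 = 34.8%.
LTV = 7,000/12,500 = 56%.
Reserves = 2,690/165 = 16.3 months.
Product A: score 615 ≥ 600; DTI 34.8% ≤ 36%; LTV 56% ≤ 85% → qualifies.
Product B: score 615 < 700; DTI 34.8% ≤ 43%; LTV 56% ≤ 90% → does not qualify.
Product C: score 615 ≥ 600; DTI 34.8% ≤ 36%; LTV 56% ≤ 85%; employment 74 ≥ 24 mo; reserves 16.3 ≥ 2 mo → qualifies.
Qualifying: Product A, Product C. Lowest rate is 4.25% → Product A.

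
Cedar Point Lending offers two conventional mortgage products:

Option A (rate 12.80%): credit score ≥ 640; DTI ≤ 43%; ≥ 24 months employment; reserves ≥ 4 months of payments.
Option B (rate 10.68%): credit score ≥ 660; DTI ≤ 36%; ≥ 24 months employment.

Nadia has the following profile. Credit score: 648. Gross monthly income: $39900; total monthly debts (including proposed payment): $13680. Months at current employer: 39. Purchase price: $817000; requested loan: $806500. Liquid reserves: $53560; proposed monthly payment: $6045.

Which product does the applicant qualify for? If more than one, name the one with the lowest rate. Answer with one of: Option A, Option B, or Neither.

Option A

DTI = 13,680/39,900 = 34.3%.
LTV = 806,500/817,000 = 98.7%.
Reserves = 53,560/6,045 = 8.9 months.
Option A: score 648 ≥ 640; DTI 34.3% ≤ 43%; employment 39 ≥ 24 mo; reserves 8.9 ≥ 4 mo → qualifies.
Option B: score 648 < 660; DTI 34.3% ≤ 36%; employment 39 ≥ 24 mo → does not qualify.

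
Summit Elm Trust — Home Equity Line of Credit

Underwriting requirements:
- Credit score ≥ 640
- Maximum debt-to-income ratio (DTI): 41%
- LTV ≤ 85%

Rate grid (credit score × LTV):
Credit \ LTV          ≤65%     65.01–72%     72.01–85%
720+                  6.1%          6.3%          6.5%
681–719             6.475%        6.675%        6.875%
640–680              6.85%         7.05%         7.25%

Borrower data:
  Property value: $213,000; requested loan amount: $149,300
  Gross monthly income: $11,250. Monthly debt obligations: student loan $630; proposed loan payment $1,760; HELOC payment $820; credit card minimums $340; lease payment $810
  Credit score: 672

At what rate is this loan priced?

Credit score 672 ≥ 640; Total monthly debts = (630 + 1,760 + 820 + 340 + 810) = 4,360. Debt-to-income = 4,360/11,250 = 38.8% — meets 41% limit
LTV = 149,300/213,000 = 70.1% ≤ 85%
Credit 672 → row 640–680; LTV 70.1% → column 65.01–72%. Grid cell → 7.05%.

7.05%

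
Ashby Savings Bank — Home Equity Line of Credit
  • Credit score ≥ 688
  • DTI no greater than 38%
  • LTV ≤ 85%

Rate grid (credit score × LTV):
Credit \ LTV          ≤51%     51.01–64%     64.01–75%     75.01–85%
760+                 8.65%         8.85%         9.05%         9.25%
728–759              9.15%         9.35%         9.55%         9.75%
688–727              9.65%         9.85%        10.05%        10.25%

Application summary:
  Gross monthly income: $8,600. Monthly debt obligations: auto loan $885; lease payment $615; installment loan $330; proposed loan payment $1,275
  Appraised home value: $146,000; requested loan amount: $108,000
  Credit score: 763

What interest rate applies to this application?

9.05%

Credit score 763 ≥ 688; Total monthly debts = (885 + 615 + 330 + 1,275) = 3,105. Debt-to-income = 3,105/8,600 = 36.1% — meets 38% limit
LTV = 108,000/146,000 = 74% ≤ 85%
Row: 763 falls in 760+. Column: 74% falls in 64.01–75%. Rate = 9.05%.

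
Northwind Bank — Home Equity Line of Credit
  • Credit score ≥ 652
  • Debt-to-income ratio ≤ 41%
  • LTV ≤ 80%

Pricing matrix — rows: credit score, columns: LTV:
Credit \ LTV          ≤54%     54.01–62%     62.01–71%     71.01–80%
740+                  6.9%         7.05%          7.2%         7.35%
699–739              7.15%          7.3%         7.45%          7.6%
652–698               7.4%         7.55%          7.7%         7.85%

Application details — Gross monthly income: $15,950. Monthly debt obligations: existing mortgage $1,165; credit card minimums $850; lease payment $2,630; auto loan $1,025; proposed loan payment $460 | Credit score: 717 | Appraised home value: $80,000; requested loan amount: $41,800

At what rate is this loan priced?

7.15%

Credit score 717 ≥ 652; Total monthly debts = (1,165 + 850 + 2,630 + 1,025 + 460) = 6,130. Debt-to-income = 6,130/15,950 = 38.4% — meets 41% limit
LTV: 41,800 ÷ 80,000 = 52.2%, within 80% cap
Score 717 is in the 699–739 band; LTV 52.2% is in the ≤54% band → 7.15%.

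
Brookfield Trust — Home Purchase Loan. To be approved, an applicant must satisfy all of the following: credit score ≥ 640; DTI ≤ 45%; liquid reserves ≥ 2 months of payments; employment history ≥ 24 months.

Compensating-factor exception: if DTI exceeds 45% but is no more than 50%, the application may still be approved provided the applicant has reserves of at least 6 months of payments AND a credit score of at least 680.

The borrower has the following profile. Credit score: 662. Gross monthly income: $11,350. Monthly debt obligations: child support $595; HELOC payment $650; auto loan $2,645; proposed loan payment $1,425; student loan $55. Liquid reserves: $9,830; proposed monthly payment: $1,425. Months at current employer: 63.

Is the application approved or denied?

Credit score 662 ≥ 640 (meets base)
Total debts = (595 + 650 + 2,645 + 1,425 + 55) = 5,370. DTI: 5,370 ÷ 11,350 = 47.3%, over the 45% base limit.
Reserves = 9,830/1,425 = 6.9 months ≥ 2
Employment 63 ≥ 24 months
47.3% falls in the override range (45%–50%), so the compensating-factor test applies.
Override check — reserves: 6.9 mo (ok); score: 662 (below 680).
Override conditions not both satisfied; exception does not apply.

Denied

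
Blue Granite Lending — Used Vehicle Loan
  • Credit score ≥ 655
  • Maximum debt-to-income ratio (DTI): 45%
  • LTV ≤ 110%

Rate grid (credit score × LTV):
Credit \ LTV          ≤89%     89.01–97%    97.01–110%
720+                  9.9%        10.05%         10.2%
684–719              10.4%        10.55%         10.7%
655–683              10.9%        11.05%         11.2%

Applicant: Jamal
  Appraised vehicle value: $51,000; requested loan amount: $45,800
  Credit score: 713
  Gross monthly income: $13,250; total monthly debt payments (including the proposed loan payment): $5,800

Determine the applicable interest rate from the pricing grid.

10.55%

Credit score 713 ≥ 655; Debt-to-income = 5,800/13,250 = 43.8% — meets 45% limit
LTV = 45,800/51,000 = 89.8% ≤ 110%
Row: 713 falls in 684–719. Column: 89.8% falls in 89.01–97%. Rate = 10.55%.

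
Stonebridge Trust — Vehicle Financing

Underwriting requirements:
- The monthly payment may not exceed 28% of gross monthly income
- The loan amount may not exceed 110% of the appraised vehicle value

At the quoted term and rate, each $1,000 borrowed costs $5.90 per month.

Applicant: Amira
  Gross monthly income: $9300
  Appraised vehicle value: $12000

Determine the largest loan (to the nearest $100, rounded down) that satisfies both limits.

Payment cap: 28% × $9,300 = $2,604/month.
At $5.90 per $1,000, that supports 2,604/5.90 × 1,000 ≈ $441,355 → $441,300.
LTV cap: 110% × $12,000 = $13,200 → $13,200.
Binding constraint: loan-to-value.

$13,200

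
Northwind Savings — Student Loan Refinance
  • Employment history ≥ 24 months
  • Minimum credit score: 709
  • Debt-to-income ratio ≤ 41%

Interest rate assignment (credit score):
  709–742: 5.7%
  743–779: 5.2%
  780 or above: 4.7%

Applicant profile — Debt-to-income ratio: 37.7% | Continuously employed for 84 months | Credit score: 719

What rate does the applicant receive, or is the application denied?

Approved at 5.7%

Credit score 719 ≥ 709 (meets minimum)
Employment 84 ≥ 24 months
Debt-to-income 37.7% vs 41% cap — pass
All requirements met. Score 719 falls in the 709–742 tier → 5.7%.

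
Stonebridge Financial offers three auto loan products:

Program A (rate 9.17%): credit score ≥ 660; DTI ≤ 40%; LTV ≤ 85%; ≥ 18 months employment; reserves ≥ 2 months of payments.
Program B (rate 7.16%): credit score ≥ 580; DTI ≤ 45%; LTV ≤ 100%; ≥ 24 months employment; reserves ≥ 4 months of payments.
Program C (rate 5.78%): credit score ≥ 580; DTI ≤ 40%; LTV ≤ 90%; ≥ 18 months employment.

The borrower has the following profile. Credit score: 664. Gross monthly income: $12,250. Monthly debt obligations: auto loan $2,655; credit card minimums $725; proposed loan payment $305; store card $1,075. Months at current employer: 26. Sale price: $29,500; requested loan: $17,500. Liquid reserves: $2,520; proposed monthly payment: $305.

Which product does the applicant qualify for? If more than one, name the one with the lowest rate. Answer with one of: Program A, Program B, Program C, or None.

Total debts = (2,655 + 725 + 305 + 1,075) = 4,760; DTI = 4,760/12,250 = 38.9%.
LTV = 17,500/29,500 = 59.3%.
Reserves = 2,520/305 = 8.3 months.
Program A: score 664 ≥ 660; DTI 38.9% ≤ 40%; LTV 59.3% ≤ 85%; employment 26 ≥ 18 mo; reserves 8.3 ≥ 2 mo → qualifies.
Program B: score 664 ≥ 580; DTI 38.9% ≤ 45%; LTV 59.3% ≤ 100%; employment 26 ≥ 24 mo; reserves 8.3 ≥ 4 mo → qualifies.
Program C: score 664 ≥ 580; DTI 38.9% ≤ 40%; LTV 59.3% ≤ 90%; employment 26 ≥ 18 mo → qualifies.
Qualifying: Program A, Program B, Program C. Lowest rate is 5.78% → Program C.

Program C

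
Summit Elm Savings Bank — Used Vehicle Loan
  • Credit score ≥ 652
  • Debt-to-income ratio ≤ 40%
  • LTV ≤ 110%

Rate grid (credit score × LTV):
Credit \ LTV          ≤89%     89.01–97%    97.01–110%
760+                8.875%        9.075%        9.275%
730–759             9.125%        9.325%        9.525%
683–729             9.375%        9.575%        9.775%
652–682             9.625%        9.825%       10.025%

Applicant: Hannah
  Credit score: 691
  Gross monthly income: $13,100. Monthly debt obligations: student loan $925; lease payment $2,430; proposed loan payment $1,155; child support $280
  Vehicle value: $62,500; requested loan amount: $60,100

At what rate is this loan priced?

Credit score 691 ≥ 652; Total monthly debts = (925 + 2,430 + 1,155 + 280) = 4,790. Debt-to-income = 4,790/13,100 = 36.6% — meets 40% limit
Loan-to-value = 60,100/62,500 = 96.2% — pass (110% max)
Row: 691 falls in 683–729. Column: 96.2% falls in 89.01–97%. Rate = 9.575%.

9.575%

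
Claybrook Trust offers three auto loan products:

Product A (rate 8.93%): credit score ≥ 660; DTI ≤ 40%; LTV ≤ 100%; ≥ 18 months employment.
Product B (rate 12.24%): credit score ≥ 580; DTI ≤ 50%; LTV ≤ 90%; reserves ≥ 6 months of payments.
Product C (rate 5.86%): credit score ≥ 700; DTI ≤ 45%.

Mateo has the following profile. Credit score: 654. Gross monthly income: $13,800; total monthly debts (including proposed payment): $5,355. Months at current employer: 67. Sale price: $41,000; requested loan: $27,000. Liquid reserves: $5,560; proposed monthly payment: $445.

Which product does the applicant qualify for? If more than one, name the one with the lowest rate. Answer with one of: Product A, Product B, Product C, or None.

DTI = 5,355/13,800 = 38.8%.
LTV = 27,000/41,000 = 65.9%.
Reserves = 5,560/445 = 12.5 months.
Product A: score 654 < 660; DTI 38.8% ≤ 40%; LTV 65.9% ≤ 100%; employment 67 ≥ 18 mo → does not qualify.
Product B: score 654 ≥ 580; DTI 38.8% ≤ 50%; LTV 65.9% ≤ 90%; reserves 12.5 ≥ 6 mo → qualifies.
Product C: score 654 < 700; DTI 38.8% ≤ 45% → does not qualify.

Product B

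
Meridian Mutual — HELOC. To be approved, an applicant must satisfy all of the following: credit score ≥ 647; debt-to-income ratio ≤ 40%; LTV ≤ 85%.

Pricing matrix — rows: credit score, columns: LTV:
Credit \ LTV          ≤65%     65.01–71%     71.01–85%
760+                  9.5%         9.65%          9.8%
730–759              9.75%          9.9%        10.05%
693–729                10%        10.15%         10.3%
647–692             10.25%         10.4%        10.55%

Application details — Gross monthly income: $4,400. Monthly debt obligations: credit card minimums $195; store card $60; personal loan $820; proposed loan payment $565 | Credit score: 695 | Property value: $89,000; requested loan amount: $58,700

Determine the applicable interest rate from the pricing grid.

Credit score 695 ≥ 647; Total monthly debts = (195 + 60 + 820 + 565) = 1,640. DTI = 1,640/4,400 = 37.3% ≤ 40%
Loan-to-value = 58,700/89,000 = 66% — pass (85% max)
Credit 695 → row 693–729; LTV 66% → column 65.01–71%. Grid cell → 10.15%.

10.15%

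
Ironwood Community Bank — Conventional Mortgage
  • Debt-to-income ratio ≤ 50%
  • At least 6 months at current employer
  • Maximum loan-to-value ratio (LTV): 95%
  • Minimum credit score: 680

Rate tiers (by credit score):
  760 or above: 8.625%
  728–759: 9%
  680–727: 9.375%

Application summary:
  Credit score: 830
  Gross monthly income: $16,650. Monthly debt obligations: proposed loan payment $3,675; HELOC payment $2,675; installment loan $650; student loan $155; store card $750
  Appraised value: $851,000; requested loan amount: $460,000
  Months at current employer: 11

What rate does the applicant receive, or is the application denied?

Approved at 8.625%

Credit score 830 ≥ 680 (meets minimum)
LTV: 460,000 ÷ 851,000 = 54.1%, within 95% cap
Total monthly debts = (3,675 + 2,675 + 650 + 155 + 750) = 7,905. Debt-to-income = 7,905/16,650 = 47.5% — meets 50% limit
Employment 11 ≥ 6 months
All requirements met. Score 830 falls in the 760 or above tier → 8.625%.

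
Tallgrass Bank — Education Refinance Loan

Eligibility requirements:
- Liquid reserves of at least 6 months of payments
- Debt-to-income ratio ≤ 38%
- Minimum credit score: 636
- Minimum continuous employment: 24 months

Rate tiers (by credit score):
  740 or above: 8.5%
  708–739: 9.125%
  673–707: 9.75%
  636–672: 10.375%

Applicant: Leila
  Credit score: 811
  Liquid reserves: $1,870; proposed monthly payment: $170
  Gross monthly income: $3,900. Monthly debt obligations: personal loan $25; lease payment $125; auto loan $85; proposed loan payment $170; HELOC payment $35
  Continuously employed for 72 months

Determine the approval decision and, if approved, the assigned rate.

Approved at 8.5%

Credit score 811 ≥ 636 (meets minimum)
Total monthly debts = (25 + 125 + 85 + 170 + 35) = 440. DTI = 440/3,900 = 11.3% ≤ 38%
Employment 72 ≥ 24 months
Liquid reserves cover 1,870/170 = 11.0 months — ≥ 6 required
All requirements met. Score 811 falls in the 740 or above tier → 8.5%.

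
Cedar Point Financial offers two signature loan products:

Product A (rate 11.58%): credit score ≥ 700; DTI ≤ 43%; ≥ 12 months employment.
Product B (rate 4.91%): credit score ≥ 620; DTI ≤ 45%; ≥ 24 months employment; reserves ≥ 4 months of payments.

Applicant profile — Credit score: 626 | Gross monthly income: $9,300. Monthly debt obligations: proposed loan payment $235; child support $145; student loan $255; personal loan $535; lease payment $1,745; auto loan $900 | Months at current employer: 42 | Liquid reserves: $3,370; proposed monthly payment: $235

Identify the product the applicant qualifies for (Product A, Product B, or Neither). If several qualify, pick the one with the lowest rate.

Total debts = (235 + 145 + 255 + 535 + 1,745 + 900) = 3,815; DTI = 3,815/9,300 = 41%.
Reserves = 3,370/235 = 14.3 months.
Product A: score 626 < 700; DTI 41% ≤ 43%; employment 42 ≥ 12 mo → does not qualify.
Product B: score 626 ≥ 620; DTI 41% ≤ 45%; employment 42 ≥ 24 mo; reserves 14.3 ≥ 4 mo → qualifies.

Product B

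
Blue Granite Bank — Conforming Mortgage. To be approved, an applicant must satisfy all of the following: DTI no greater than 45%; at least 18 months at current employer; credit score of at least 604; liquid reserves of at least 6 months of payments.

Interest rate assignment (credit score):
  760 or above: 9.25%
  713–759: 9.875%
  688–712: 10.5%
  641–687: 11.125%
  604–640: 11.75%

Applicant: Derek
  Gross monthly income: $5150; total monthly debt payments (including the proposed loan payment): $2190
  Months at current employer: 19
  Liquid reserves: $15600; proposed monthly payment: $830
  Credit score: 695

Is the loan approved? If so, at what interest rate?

Credit score 695 ≥ 604 (meets minimum)
Employment 19 ≥ 18 months
Debt-to-income = 2,190/5,150 = 42.5% — meets 45% limit
Liquid reserves cover 15,600/830 = 18.8 months — ≥ 6 required
All requirements met. Score 695 falls in the 688–712 tier → 10.5%.

Approved at 10.5%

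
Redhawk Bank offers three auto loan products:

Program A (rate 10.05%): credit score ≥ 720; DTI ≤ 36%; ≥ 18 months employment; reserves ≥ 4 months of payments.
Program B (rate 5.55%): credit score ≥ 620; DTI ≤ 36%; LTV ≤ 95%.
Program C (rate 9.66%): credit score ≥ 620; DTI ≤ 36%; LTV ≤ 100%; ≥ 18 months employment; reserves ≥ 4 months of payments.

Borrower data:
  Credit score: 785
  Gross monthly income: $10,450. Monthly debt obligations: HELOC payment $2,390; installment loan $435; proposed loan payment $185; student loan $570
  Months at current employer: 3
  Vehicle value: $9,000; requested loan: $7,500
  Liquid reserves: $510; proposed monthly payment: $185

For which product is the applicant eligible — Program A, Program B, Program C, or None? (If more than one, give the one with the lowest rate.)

Total debts = (2,390 + 435 + 185 + 570) = 3,580; DTI = 3,580/10,450 = 34.3%.
LTV = 7,500/9,000 = 83.3%.
Reserves = 510/185 = 2.8 months.
Program A: score 785 ≥ 720; DTI 34.3% ≤ 36%; employment 3 < 18 mo; reserves 2.8 < 4 mo → does not qualify.
Program B: score 785 ≥ 620; DTI 34.3% ≤ 36%; LTV 83.3% ≤ 95% → qualifies.
Program C: score 785 ≥ 620; DTI 34.3% ≤ 36%; LTV 83.3% ≤ 100%; employment 3 < 18 mo; reserves 2.8 < 4 mo → does not qualify.

Program B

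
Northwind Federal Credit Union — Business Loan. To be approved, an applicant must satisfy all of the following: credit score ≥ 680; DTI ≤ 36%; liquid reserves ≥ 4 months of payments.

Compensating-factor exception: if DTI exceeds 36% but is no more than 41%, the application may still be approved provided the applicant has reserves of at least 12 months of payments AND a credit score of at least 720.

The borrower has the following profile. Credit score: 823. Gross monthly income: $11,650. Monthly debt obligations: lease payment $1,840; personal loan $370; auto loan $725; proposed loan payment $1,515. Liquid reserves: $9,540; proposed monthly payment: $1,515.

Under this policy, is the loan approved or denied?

Credit score 823 ≥ 680 (meets base)
Total debts = (1,840 + 370 + 725 + 1,515) = 4,450. DTI = 4,450/11,650 = 38.2% > 36% — standard DTI limit exceeded.
Liquid reserves cover 9,540/1,515 = 6.3 months — ≥ 4 required
DTI 38.2% is within the 36%–41% exception band; checking compensating factors.
Reserves 6.3 < 12 months; credit score 823 ≥ 720.
Compensating-factor requirement not fully met.

Denied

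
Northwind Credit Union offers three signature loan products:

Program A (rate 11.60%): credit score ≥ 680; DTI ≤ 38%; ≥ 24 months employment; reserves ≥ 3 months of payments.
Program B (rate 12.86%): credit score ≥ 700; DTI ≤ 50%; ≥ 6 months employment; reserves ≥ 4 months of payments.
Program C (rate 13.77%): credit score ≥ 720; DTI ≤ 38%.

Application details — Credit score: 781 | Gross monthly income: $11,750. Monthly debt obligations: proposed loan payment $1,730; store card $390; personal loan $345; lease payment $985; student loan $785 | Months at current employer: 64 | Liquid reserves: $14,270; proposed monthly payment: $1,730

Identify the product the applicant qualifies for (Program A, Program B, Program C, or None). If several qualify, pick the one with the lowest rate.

Program A

Total debts = (1,730 + 390 + 345 + 985 + 785) = 4,235; DTI = 4,235/11,750 = 36%.
Reserves = 14,270/1,730 = 8.2 months.
Program A: score 781 ≥ 680; DTI 36% ≤ 38%; employment 64 ≥ 24 mo; reserves 8.2 ≥ 3 mo → qualifies.
Program B: score 781 ≥ 700; DTI 36% ≤ 50%; employment 64 ≥ 6 mo; reserves 8.2 ≥ 4 mo → qualifies.
Program C: score 781 ≥ 720; DTI 36% ≤ 38% → qualifies.
Qualifying: Program A, Program B, Program C. Lowest rate is 11.60% → Program A.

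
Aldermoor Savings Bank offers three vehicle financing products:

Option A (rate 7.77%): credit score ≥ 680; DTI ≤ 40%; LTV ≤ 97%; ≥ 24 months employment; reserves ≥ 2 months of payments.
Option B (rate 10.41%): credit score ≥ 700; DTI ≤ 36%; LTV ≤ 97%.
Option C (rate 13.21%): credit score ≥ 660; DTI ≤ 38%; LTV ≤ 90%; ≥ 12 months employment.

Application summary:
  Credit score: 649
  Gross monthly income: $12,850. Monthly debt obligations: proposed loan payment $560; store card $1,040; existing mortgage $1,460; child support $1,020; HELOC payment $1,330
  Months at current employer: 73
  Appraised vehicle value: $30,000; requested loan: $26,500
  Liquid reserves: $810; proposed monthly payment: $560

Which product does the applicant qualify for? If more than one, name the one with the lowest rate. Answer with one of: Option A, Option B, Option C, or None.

None

Total debts = (560 + 1,040 + 1,460 + 1,020 + 1,330) = 5,410; DTI = 5,410/12,850 = 42.1%.
LTV = 26,500/30,000 = 88.3%.
Reserves = 810/560 = 1.4 months.
Option A: score 649 < 680; DTI 42.1% > 40%; LTV 88.3% ≤ 97%; employment 73 ≥ 24 mo; reserves 1.4 < 2 mo → does not qualify.
Option B: score 649 < 700; DTI 42.1% > 36%; LTV 88.3% ≤ 97% → does not qualify.
Option C: score 649 < 660; DTI 42.1% > 38%; LTV 88.3% ≤ 90%; employment 73 ≥ 12 mo → does not qualify.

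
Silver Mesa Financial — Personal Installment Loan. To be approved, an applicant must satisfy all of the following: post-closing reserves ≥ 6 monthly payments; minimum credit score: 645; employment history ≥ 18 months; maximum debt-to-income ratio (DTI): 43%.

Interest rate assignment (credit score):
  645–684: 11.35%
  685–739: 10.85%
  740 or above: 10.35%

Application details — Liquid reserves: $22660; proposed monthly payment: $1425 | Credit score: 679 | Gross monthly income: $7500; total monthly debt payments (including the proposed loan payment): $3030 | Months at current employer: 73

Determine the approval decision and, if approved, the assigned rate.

Approved at 11.35%

Credit score 679 ≥ 645 (meets minimum)
Employment 73 ≥ 18 months
Debt-to-income = 3,030/7,500 = 40.4% — meets 43% limit
Liquid reserves cover 22,660/1,425 = 15.9 months — ≥ 6 required
All requirements met. Score 679 falls in the 645–684 tier → 11.35%.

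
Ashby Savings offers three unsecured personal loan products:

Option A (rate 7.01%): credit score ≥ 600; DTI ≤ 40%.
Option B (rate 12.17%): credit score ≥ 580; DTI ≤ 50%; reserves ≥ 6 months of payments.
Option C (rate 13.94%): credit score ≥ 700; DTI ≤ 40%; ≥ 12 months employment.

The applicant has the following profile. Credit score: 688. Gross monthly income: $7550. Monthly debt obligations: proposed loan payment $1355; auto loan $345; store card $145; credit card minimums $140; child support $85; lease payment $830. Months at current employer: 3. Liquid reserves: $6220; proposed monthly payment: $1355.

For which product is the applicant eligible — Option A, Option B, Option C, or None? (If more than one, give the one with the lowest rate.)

Option A

Total debts = (1,355 + 345 + 145 + 140 + 85 + 830) = 2,900; DTI = 2,900/7,550 = 38.4%.
Reserves = 6,220/1,355 = 4.6 months.
Option A: score 688 ≥ 600; DTI 38.4% ≤ 40% → qualifies.
Option B: score 688 ≥ 580; DTI 38.4% ≤ 50%; reserves 4.6 < 6 mo → does not qualify.
Option C: score 688 < 700; DTI 38.4% ≤ 40%; employment 3 < 12 mo → does not qualify.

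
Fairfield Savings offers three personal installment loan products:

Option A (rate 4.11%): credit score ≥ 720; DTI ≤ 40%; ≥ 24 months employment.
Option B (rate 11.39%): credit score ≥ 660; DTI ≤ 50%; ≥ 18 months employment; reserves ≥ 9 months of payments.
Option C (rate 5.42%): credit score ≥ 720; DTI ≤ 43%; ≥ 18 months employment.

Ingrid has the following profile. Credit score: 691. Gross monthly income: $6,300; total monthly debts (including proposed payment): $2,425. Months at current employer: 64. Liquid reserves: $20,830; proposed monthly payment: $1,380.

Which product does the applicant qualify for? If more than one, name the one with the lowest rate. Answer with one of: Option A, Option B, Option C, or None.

DTI = 2,425/6,300 = 38.5%.
Reserves = 20,830/1,380 = 15.1 months.
Option A: score 691 < 720; DTI 38.5% ≤ 40%; employment 64 ≥ 24 mo → does not qualify.
Option B: score 691 ≥ 660; DTI 38.5% ≤ 50%; employment 64 ≥ 18 mo; reserves 15.1 ≥ 9 mo → qualifies.
Option C: score 691 < 720; DTI 38.5% ≤ 43%; employment 64 ≥ 18 mo → does not qualify.

Option B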